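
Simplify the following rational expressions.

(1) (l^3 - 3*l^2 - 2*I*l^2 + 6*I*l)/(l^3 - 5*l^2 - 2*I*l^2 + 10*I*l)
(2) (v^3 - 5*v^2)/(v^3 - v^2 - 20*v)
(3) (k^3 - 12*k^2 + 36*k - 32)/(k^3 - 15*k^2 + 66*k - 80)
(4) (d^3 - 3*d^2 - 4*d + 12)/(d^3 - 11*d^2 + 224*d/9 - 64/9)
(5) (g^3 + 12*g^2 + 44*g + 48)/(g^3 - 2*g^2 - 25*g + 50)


(1) = (l - 3)/(l - 5)
(2) = v/(v + 4)
(3) = (k - 2)/(k - 5)
(4) = (9*d^3 - 27*d^2 - 36*d + 108)/(9*d^3 - 99*d^2 + 224*d - 64)
(5) = (g^3 + 12*g^2 + 44*g + 48)/(g^3 - 2*g^2 - 25*g + 50)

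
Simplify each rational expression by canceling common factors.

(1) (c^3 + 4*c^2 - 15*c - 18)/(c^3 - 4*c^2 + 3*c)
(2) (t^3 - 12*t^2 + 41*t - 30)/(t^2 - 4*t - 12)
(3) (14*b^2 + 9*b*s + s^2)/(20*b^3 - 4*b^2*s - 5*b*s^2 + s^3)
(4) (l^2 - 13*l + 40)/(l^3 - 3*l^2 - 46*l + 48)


(1) = (c^2 + 7*c + 6)/(c^2 - c)
(2) = (t^2 - 6*t + 5)/(t + 2)
(3) = (7*b + s)/(10*b^2 - 7*b*s + s^2)
(4) = (l - 5)/(l^2 + 5*l - 6)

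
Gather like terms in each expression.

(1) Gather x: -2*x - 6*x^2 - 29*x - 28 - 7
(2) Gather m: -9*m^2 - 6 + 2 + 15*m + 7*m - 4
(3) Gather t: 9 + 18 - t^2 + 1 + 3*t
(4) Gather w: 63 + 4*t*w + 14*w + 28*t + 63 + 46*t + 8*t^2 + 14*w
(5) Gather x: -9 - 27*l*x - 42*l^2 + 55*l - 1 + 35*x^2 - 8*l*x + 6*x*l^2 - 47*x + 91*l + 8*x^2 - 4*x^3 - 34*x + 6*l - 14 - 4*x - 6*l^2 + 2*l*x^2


(1) = -6*x^2 - 31*x - 35
(2) = -9*m^2 + 22*m - 8
(3) = -t^2 + 3*t + 28
(4) = 8*t^2 + 74*t + w*(4*t + 28) + 126
(5) = -48*l^2 + 152*l - 4*x^3 + x^2*(2*l + 43) + x*(6*l^2 - 35*l - 85) - 24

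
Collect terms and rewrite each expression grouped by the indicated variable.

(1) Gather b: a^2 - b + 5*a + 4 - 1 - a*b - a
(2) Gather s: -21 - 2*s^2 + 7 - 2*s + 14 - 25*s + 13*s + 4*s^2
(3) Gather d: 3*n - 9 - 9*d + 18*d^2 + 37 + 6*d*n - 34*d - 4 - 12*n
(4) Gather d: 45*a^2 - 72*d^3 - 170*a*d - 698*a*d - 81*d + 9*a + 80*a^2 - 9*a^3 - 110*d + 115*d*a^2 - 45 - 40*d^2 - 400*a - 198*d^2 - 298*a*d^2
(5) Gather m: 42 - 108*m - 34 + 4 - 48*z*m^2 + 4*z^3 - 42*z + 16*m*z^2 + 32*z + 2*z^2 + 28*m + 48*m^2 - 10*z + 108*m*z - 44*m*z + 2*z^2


(1) = a^2 + 4*a + b*(-a - 1) + 3
(2) = 2*s^2 - 14*s
(3) = 18*d^2 + d*(6*n - 43) - 9*n + 24
(4) = -9*a^3 + 125*a^2 - 391*a - 72*d^3 + d^2*(-298*a - 238) + d*(115*a^2 - 868*a - 191) - 45
(5) = m^2*(48 - 48*z) + m*(16*z^2 + 64*z - 80) + 4*z^3 + 4*z^2 - 20*z + 12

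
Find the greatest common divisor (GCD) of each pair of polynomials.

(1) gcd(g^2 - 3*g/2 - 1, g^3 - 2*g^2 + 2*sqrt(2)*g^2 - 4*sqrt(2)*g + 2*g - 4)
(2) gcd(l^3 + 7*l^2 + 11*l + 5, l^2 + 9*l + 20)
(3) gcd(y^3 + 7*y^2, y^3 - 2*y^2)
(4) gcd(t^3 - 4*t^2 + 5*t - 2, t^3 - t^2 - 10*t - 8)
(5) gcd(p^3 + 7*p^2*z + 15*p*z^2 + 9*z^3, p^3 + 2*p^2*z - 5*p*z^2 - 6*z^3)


(1) = gcd((g - 2)*(g + 1/2), (g - 2)*(g + sqrt(2))^2) = g - 2
(2) = gcd((l + 1)^2*(l + 5), (l + 4)*(l + 5)) = l + 5
(3) = y^2
(4) = 1
(5) = gcd((p + z)*(p + 3*z)^2, (p - 2*z)*(p + z)*(p + 3*z)) = p^2 + 4*p*z + 3*z^2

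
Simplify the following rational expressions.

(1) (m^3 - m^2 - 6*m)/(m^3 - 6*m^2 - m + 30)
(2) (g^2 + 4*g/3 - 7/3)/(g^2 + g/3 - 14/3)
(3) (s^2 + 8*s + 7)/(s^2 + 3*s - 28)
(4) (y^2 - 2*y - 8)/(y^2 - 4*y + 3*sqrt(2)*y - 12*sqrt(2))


(1) = m/(m - 5)
(2) = (g - 1)/(g - 2)
(3) = (s + 1)/(s - 4)
(4) = (y + 2)/(y + 3*sqrt(2))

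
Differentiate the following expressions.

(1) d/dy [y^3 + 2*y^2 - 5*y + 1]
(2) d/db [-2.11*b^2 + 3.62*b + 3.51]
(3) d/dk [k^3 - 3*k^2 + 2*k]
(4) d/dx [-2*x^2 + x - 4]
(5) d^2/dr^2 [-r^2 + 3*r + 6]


(1) = 3*y^2 + 4*y - 5
(2) = 3.62 - 4.22*b
(3) = 3*k^2 - 6*k + 2
(4) = 1 - 4*x
(5) = -2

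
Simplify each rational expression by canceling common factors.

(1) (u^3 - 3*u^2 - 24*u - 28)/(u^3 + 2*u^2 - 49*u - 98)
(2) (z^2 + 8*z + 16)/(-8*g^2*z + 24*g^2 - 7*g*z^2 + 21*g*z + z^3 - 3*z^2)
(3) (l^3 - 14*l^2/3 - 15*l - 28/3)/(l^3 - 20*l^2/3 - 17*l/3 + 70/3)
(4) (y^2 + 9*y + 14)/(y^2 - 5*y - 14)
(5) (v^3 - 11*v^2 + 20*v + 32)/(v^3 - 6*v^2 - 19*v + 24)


(1) = (u + 2)/(u + 7)
(2) = (z^2 + 8*z + 16)/(-8*g^2*z + 24*g^2 - 7*g*z^2 + 21*g*z + z^3 - 3*z^2)
(3) = (3*l^2 + 7*l + 4)/(3*l^2 + l - 10)
(4) = (y + 7)/(y - 7)
(5) = (v^2 - 3*v - 4)/(v^2 + 2*v - 3)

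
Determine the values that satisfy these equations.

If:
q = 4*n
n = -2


Then:
n = -2
q = -8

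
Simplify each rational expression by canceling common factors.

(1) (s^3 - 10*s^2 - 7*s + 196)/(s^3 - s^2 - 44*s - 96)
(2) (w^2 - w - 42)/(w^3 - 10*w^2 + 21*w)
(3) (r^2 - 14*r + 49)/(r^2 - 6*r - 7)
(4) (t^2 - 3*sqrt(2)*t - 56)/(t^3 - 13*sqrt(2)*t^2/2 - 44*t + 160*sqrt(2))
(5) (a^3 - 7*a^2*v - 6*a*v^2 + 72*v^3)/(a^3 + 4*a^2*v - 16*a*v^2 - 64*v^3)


(1) = (s^2 - 14*s + 49)/(s^2 - 5*s - 24)
(2) = (w + 6)/(w^2 - 3*w)
(3) = (r - 7)/(r + 1)
(4) = (2*t - 14*sqrt(2))/(2*t^2 - 21*sqrt(2)*t + 80)
(5) = (a^2 - 3*a*v - 18*v^2)/(a^2 + 8*a*v + 16*v^2)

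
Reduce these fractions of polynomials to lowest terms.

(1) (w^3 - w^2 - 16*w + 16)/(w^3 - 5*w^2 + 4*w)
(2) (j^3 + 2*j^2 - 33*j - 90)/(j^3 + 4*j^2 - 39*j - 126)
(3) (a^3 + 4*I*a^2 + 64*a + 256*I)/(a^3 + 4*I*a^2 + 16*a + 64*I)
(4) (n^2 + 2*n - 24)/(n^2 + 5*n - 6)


(1) = (w + 4)/w
(2) = (j + 5)/(j + 7)
(3) = (a^2 + 64)/(a^2 + 16)
(4) = (n - 4)/(n - 1)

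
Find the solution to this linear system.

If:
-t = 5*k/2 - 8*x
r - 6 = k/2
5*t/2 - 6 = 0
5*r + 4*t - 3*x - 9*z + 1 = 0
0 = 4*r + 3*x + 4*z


Then:
k = -30632/2615
r = 374/2615
t = 12/5
x = -8788/2615
z = 6217/2615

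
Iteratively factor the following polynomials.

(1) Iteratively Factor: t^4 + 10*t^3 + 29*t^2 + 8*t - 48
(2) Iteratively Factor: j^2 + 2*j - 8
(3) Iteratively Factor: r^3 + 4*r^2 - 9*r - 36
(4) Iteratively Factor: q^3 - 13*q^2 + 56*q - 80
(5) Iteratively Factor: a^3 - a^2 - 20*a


(1) = (t - 1)*(t^3 + 11*t^2 + 40*t + 48) = (t - 1)*(t + 4)*(t^2 + 7*t + 12) = (t - 1)*(t + 4)^2*(t + 3)
(2) = (j + 4)*(j - 2)
(3) = (r + 3)*(r^2 + r - 12) = (r + 3)*(r + 4)*(r - 3)
(4) = (q - 4)*(q^2 - 9*q + 20) = (q - 5)*(q - 4)*(q - 4)
(5) = (a - 5)*(a^2 + 4*a) = (a - 5)*(a + 4)*(a)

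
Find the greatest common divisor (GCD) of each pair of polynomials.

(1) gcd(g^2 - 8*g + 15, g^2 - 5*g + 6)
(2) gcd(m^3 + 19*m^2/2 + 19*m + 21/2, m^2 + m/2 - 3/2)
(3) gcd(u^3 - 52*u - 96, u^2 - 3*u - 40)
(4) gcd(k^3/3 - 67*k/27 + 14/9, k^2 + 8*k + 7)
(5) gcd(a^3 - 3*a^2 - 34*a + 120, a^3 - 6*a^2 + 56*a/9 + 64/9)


(1) = gcd((g - 5)*(g - 3), (g - 3)*(g - 2)) = g - 3
(2) = m + 3/2
(3) = gcd((u - 8)*(u + 2)*(u + 6), (u - 8)*(u + 5)) = u - 8
(4) = gcd((k/3 + 1)*(k - 7/3)*(k - 2/3), (k + 1)*(k + 7)) = 1
(5) = gcd((a - 5)*(a - 4)*(a + 6), (a - 4)*(a - 8/3)*(a + 2/3)) = a - 4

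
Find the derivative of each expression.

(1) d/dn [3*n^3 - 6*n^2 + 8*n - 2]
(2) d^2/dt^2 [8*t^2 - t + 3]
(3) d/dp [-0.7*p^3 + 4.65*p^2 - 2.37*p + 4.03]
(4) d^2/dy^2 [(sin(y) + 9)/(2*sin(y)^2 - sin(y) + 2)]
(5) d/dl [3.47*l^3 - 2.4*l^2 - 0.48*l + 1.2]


(1) = 9*n^2 - 12*n + 8
(2) = 16
(3) = -2.1*p^2 + 9.3*p - 2.37
(4) = (-4*sin(y)^5 - 146*sin(y)^4 + 86*sin(y)^3 + 349*sin(y)^2 - 154*sin(y) - 50)/(-sin(y) - cos(2*y) + 3)^3
(5) = 10.41*l^2 - 4.8*l - 0.48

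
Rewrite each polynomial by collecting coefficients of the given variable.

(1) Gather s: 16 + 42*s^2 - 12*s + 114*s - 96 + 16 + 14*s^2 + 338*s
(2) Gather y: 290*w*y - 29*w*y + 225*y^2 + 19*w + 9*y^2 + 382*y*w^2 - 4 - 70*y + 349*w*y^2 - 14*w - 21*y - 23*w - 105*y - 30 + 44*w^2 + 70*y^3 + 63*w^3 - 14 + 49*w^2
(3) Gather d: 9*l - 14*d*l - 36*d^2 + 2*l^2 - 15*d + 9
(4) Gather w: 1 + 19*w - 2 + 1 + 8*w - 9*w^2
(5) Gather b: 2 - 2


(1) = 56*s^2 + 440*s - 64
(2) = 63*w^3 + 93*w^2 - 18*w + 70*y^3 + y^2*(349*w + 234) + y*(382*w^2 + 261*w - 196) - 48
(3) = -36*d^2 + d*(-14*l - 15) + 2*l^2 + 9*l + 9
(4) = -9*w^2 + 27*w
(5) = 0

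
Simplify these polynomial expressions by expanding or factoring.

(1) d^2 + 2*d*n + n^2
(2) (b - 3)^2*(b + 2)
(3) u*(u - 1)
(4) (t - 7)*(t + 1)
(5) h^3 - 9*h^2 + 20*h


(1) = (d + n)^2
(2) = b^3 - 4*b^2 - 3*b + 18
(3) = u^2 - u
(4) = t^2 - 6*t - 7
(5) = h*(h - 5)*(h - 4)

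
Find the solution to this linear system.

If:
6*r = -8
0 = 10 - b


Then:
b = 10
r = -4/3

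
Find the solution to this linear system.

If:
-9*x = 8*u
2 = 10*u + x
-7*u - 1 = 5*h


Then:
h = -104/205
u = 9/41
x = -8/41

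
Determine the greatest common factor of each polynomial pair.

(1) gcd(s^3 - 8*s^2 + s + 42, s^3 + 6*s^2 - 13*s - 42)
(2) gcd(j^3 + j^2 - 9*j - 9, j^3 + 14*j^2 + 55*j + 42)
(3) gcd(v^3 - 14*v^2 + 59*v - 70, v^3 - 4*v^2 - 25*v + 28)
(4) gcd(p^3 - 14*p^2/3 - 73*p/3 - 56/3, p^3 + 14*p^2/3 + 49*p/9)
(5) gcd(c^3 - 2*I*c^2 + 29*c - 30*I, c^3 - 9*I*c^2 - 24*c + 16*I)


(1) = s^2 - s - 6
(2) = j + 1
(3) = gcd((v - 7)*(v - 5)*(v - 2), (v - 7)*(v - 1)*(v + 4)) = v - 7
(4) = gcd((p - 8)*(p + 1)*(p + 7/3), p*(p + 7/3)^2) = p + 7/3
(5) = c - I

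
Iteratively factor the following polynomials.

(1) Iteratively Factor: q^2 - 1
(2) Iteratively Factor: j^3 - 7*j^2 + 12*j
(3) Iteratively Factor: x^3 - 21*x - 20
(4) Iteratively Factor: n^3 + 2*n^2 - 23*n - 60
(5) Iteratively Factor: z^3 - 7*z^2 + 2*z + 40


(1) = (q + 1)*(q - 1)
(2) = (j)*(j^2 - 7*j + 12) = j*(j - 3)*(j - 4)
(3) = (x + 4)*(x^2 - 4*x - 5) = (x + 1)*(x + 4)*(x - 5)
(4) = (n + 4)*(n^2 - 2*n - 15) = (n - 5)*(n + 4)*(n + 3)
(5) = (z - 5)*(z^2 - 2*z - 8) = (z - 5)*(z - 4)*(z + 2)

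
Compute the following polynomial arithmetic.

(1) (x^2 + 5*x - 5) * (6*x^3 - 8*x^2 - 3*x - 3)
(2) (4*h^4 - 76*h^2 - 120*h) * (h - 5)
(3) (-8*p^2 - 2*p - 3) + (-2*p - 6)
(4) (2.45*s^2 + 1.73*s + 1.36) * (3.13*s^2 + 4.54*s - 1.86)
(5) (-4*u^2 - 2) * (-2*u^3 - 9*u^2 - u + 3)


(1) = 6*x^5 + 22*x^4 - 73*x^3 + 22*x^2 + 15
(2) = 4*h^5 - 20*h^4 - 76*h^3 + 260*h^2 + 600*h
(3) = -8*p^2 - 4*p - 9
(4) = 7.6685*s^4 + 16.5379*s^3 + 7.554*s^2 + 2.9566*s - 2.5296
(5) = 8*u^5 + 36*u^4 + 8*u^3 + 6*u^2 + 2*u - 6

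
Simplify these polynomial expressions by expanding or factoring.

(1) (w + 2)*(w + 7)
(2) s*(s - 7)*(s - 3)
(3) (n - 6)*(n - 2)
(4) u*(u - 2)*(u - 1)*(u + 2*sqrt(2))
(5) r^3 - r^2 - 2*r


(1) = w^2 + 9*w + 14
(2) = s^3 - 10*s^2 + 21*s
(3) = n^2 - 8*n + 12
(4) = u^4 - 3*u^3 + 2*sqrt(2)*u^3 - 6*sqrt(2)*u^2 + 2*u^2 + 4*sqrt(2)*u
(5) = r*(r - 2)*(r + 1)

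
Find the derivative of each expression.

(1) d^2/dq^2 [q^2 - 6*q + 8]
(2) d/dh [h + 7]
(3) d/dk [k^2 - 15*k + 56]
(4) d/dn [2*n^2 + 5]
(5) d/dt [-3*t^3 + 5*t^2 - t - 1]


(1) = 2
(2) = 1
(3) = 2*k - 15
(4) = 4*n
(5) = -9*t^2 + 10*t - 1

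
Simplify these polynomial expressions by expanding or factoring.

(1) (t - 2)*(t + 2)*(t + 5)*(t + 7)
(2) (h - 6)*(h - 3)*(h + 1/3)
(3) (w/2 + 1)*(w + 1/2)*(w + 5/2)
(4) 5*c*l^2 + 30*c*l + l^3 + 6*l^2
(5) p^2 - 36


(1) = t^4 + 12*t^3 + 31*t^2 - 48*t - 140
(2) = h^3 - 26*h^2/3 + 15*h + 6
(3) = w^3/2 + 5*w^2/2 + 29*w/8 + 5/4
(4) = l*(5*c + l)*(l + 6)
(5) = (p - 6)*(p + 6)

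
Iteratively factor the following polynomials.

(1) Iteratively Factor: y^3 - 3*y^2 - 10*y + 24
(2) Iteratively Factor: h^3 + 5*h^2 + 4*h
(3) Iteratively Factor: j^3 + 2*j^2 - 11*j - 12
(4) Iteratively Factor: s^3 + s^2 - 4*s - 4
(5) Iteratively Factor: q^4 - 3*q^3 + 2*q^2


(1) = (y + 3)*(y^2 - 6*y + 8) = (y - 4)*(y + 3)*(y - 2)
(2) = (h)*(h^2 + 5*h + 4) = h*(h + 4)*(h + 1)
(3) = (j - 3)*(j^2 + 5*j + 4) = (j - 3)*(j + 1)*(j + 4)
(4) = (s + 2)*(s^2 - s - 2) = (s - 2)*(s + 2)*(s + 1)
(5) = (q)*(q^3 - 3*q^2 + 2*q) = q*(q - 2)*(q^2 - q) = q^2*(q - 2)*(q - 1)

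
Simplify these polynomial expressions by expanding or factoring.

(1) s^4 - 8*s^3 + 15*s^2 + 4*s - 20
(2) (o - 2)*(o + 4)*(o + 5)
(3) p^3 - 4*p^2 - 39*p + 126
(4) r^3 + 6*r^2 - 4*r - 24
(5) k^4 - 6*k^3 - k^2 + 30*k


(1) = (s - 5)*(s - 2)^2*(s + 1)
(2) = o^3 + 7*o^2 + 2*o - 40
(3) = (p - 7)*(p - 3)*(p + 6)
(4) = (r - 2)*(r + 2)*(r + 6)
(5) = k*(k - 5)*(k - 3)*(k + 2)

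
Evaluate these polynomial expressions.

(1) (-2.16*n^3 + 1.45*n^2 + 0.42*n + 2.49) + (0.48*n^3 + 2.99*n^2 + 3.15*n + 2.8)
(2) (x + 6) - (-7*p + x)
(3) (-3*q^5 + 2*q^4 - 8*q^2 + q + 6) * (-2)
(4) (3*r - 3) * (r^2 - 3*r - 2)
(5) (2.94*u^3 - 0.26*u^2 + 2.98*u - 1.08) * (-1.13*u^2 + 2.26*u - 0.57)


(1) = -1.68*n^3 + 4.44*n^2 + 3.57*n + 5.29
(2) = 7*p + 6
(3) = 6*q^5 - 4*q^4 + 16*q^2 - 2*q - 12
(4) = 3*r^3 - 12*r^2 + 3*r + 6
(5) = -3.3222*u^5 + 6.9382*u^4 - 5.6308*u^3 + 8.1034*u^2 - 4.1394*u + 0.6156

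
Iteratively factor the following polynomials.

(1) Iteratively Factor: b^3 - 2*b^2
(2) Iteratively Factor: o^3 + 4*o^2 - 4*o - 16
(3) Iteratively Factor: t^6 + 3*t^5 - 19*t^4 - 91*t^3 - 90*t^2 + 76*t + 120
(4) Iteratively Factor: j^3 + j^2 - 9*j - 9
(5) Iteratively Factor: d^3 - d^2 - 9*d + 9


(1) = (b)*(b^2 - 2*b) = b^2*(b - 2)
(2) = (o - 2)*(o^2 + 6*o + 8) = (o - 2)*(o + 2)*(o + 4)
(3) = (t + 2)*(t^5 + t^4 - 21*t^3 - 49*t^2 + 8*t + 60) = (t + 2)*(t + 3)*(t^4 - 2*t^3 - 15*t^2 - 4*t + 20) = (t + 2)^2*(t + 3)*(t^3 - 4*t^2 - 7*t + 10) = (t - 5)*(t + 2)^2*(t + 3)*(t^2 + t - 2) = (t - 5)*(t - 1)*(t + 2)^2*(t + 3)*(t + 2)
(4) = (j - 3)*(j^2 + 4*j + 3) = (j - 3)*(j + 1)*(j + 3)
(5) = (d + 3)*(d^2 - 4*d + 3) = (d - 3)*(d + 3)*(d - 1)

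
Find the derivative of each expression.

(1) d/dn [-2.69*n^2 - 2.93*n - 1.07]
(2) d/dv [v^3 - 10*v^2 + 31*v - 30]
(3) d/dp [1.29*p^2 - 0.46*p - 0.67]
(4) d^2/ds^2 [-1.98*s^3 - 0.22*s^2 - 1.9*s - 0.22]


(1) = -5.38*n - 2.93
(2) = 3*v^2 - 20*v + 31
(3) = 2.58*p - 0.46
(4) = -11.88*s - 0.44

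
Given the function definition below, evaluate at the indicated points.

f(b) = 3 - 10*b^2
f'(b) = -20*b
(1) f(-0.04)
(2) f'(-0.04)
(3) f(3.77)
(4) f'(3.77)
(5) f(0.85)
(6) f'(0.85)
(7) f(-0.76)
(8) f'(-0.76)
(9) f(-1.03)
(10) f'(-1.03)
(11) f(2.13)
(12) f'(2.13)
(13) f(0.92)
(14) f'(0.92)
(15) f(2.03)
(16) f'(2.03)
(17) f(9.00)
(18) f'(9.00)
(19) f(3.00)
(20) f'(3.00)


(1) = 2.98
(2) = 0.80
(3) = -139.13
(4) = -75.40
(5) = -4.22
(6) = -17.00
(7) = -2.78
(8) = 15.20
(9) = -7.61
(10) = 20.60
(11) = -42.37
(12) = -42.60
(13) = -5.46
(14) = -18.40
(15) = -38.21
(16) = -40.60
(17) = -807.00
(18) = -180.00
(19) = -87.00
(20) = -60.00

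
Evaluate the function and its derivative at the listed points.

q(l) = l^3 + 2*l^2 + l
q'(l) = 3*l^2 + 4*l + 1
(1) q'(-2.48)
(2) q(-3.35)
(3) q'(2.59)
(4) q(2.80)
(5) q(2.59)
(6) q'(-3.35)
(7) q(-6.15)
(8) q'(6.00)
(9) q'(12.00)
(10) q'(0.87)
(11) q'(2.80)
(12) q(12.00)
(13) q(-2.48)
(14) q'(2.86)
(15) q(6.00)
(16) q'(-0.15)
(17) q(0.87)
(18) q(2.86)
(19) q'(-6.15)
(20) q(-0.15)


(1) = 9.53
(2) = -18.50
(3) = 31.48
(4) = 40.43
(5) = 33.38
(6) = 21.27
(7) = -163.11
(8) = 133.00
(9) = 481.00
(10) = 6.75
(11) = 35.72
(12) = 2028.00
(13) = -5.43
(14) = 36.98
(15) = 294.00
(16) = 0.47
(17) = 3.04
(18) = 42.61
(19) = 89.87
(20) = -0.11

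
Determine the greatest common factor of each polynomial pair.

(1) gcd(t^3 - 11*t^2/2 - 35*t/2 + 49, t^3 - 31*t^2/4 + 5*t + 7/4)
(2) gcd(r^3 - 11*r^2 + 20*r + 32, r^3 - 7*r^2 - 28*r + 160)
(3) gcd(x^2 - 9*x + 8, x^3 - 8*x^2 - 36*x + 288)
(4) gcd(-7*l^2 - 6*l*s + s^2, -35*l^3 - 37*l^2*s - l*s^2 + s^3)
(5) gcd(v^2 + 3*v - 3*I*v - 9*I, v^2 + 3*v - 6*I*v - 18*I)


(1) = t - 7
(2) = r^2 - 12*r + 32
(3) = gcd((x - 8)*(x - 1), (x - 8)*(x - 6)*(x + 6)) = x - 8
(4) = -7*l^2 - 6*l*s + s^2
(5) = v + 3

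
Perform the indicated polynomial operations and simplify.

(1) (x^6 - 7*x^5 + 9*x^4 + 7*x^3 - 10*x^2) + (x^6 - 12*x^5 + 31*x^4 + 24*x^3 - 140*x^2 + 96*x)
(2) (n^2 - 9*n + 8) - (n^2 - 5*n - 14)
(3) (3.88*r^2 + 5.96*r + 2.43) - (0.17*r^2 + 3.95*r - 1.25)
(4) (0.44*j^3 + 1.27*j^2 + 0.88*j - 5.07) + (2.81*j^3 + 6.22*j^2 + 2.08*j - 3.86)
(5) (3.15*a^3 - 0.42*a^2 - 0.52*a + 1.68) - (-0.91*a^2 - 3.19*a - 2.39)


(1) = 2*x^6 - 19*x^5 + 40*x^4 + 31*x^3 - 150*x^2 + 96*x
(2) = 22 - 4*n
(3) = 3.71*r^2 + 2.01*r + 3.68
(4) = 3.25*j^3 + 7.49*j^2 + 2.96*j - 8.93
(5) = 3.15*a^3 + 0.49*a^2 + 2.67*a + 4.07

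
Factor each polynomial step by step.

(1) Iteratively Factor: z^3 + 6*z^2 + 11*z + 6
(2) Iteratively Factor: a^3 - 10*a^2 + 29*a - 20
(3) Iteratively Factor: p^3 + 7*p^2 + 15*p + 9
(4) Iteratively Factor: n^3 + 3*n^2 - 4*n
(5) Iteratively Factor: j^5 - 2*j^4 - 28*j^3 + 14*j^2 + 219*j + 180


(1) = (z + 3)*(z^2 + 3*z + 2) = (z + 1)*(z + 3)*(z + 2)
(2) = (a - 1)*(a^2 - 9*a + 20) = (a - 5)*(a - 1)*(a - 4)
(3) = (p + 3)*(p^2 + 4*p + 3) = (p + 1)*(p + 3)*(p + 3)
(4) = (n + 4)*(n^2 - n) = (n - 1)*(n + 4)*(n)
(5) = (j - 5)*(j^4 + 3*j^3 - 13*j^2 - 51*j - 36) = (j - 5)*(j - 4)*(j^3 + 7*j^2 + 15*j + 9) = (j - 5)*(j - 4)*(j + 3)*(j^2 + 4*j + 3) = (j - 5)*(j - 4)*(j + 1)*(j + 3)*(j + 3)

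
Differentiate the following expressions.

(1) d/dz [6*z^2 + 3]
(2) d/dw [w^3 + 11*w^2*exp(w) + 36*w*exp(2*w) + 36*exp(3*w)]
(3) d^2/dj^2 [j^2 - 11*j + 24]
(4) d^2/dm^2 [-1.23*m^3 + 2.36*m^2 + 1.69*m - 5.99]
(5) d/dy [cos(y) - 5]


(1) = 12*z
(2) = 11*w^2*exp(w) + 3*w^2 + 72*w*exp(2*w) + 22*w*exp(w) + 108*exp(3*w) + 36*exp(2*w)
(3) = 2
(4) = 4.72 - 7.38*m
(5) = -sin(y)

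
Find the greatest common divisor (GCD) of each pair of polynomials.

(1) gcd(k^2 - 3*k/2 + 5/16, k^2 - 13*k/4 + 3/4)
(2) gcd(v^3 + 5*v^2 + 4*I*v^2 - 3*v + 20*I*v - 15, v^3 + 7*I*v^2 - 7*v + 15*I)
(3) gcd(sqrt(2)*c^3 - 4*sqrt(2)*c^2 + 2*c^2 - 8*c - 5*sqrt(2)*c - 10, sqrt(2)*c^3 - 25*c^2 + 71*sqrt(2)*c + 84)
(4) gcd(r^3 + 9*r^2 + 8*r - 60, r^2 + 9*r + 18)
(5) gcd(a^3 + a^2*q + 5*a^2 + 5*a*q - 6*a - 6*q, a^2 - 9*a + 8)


(1) = k - 1/4
(2) = gcd((v + 5)*(v + I)*(v + 3*I), (v - I)*(v + 3*I)*(v + 5*I)) = v + 3*I
(3) = 1
(4) = gcd((r - 2)*(r + 5)*(r + 6), (r + 3)*(r + 6)) = r + 6
(5) = a - 1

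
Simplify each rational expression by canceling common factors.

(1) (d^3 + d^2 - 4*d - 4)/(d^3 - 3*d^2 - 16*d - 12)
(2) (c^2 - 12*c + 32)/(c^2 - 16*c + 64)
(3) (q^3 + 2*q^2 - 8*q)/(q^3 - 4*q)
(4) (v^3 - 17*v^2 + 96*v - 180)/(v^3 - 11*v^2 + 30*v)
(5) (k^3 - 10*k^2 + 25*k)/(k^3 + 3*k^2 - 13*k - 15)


(1) = (d - 2)/(d - 6)
(2) = (c - 4)/(c - 8)
(3) = (q + 4)/(q + 2)
(4) = (v - 6)/v
(5) = (k^3 - 10*k^2 + 25*k)/(k^3 + 3*k^2 - 13*k - 15)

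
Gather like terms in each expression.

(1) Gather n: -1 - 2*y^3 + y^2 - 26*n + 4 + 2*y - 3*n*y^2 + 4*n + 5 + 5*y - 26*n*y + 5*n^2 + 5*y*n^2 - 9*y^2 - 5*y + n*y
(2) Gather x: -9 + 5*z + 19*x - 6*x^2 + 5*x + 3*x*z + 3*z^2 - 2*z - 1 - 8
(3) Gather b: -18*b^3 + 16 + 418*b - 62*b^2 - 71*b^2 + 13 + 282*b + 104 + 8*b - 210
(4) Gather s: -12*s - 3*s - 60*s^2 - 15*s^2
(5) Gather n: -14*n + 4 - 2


(1) = n^2*(5*y + 5) + n*(-3*y^2 - 25*y - 22) - 2*y^3 - 8*y^2 + 2*y + 8
(2) = -6*x^2 + x*(3*z + 24) + 3*z^2 + 3*z - 18
(3) = -18*b^3 - 133*b^2 + 708*b - 77
(4) = -75*s^2 - 15*s
(5) = 2 - 14*n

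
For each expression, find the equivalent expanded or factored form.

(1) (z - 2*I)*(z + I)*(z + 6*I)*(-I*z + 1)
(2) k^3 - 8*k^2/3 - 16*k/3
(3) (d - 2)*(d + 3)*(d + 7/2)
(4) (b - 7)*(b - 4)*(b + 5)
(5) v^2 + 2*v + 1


(1) = -I*z^4 + 6*z^3 - 3*I*z^2 + 20*z + 12*I
(2) = k*(k - 4)*(k + 4/3)
(3) = d^3 + 9*d^2/2 - 5*d/2 - 21
(4) = b^3 - 6*b^2 - 27*b + 140
(5) = (v + 1)^2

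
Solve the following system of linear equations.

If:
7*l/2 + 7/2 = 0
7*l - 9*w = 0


Then:
l = -1
w = -7/9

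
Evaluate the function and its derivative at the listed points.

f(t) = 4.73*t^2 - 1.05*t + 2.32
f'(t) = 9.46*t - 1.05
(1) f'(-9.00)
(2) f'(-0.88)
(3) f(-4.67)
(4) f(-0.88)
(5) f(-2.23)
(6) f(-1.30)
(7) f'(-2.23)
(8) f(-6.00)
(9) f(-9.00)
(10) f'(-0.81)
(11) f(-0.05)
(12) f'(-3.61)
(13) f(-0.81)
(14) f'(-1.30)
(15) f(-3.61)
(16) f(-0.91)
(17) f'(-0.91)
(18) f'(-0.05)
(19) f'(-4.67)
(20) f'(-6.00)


(1) = -86.19
(2) = -9.37
(3) = 110.38
(4) = 6.91
(5) = 28.18
(6) = 11.68
(7) = -22.15
(8) = 178.90
(9) = 394.90
(10) = -8.71
(11) = 2.38
(12) = -35.20
(13) = 6.27
(14) = -13.35
(15) = 67.75
(16) = 7.19
(17) = -9.66
(18) = -1.52
(19) = -45.23
(20) = -57.81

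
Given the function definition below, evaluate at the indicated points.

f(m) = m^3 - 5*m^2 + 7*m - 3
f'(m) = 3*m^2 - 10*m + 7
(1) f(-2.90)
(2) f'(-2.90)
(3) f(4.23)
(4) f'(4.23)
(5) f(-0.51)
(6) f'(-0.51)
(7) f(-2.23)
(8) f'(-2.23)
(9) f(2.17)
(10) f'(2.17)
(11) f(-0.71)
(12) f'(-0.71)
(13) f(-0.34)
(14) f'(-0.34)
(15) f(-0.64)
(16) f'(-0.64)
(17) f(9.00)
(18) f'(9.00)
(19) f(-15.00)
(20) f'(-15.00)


(1) = -89.74
(2) = 61.23
(3) = 12.83
(4) = 18.38
(5) = -8.00
(6) = 12.88
(7) = -54.56
(8) = 44.22
(9) = -1.14
(10) = -0.57
(11) = -10.85
(12) = 15.61
(13) = -6.00
(14) = 10.75
(15) = -9.79
(16) = 14.63
(17) = 384.00
(18) = 160.00
(19) = -4608.00
(20) = 832.00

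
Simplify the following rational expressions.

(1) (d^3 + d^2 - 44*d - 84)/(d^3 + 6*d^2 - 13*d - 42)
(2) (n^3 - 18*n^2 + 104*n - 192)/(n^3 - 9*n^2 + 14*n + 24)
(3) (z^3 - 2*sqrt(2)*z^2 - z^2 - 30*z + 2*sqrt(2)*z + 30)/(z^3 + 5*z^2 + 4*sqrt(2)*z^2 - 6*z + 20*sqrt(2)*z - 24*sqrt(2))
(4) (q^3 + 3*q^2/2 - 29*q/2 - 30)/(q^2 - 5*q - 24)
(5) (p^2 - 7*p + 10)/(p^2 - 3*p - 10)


(1) = (d^2 - d - 42)/(d^2 + 4*d - 21)
(2) = (n - 8)/(n + 1)
(3) = (z^2 - 2*sqrt(2)*z - 30)/(z^2 + z*(4*sqrt(2) + 6) + 24*sqrt(2))
(4) = (2*q^2 - 3*q - 20)/(2*q - 16)
(5) = (p - 2)/(p + 2)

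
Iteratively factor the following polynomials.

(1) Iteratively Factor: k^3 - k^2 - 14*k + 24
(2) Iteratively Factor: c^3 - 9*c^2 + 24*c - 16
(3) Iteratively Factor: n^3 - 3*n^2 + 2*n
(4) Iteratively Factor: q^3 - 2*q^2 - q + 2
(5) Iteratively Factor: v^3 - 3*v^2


(1) = (k - 2)*(k^2 + k - 12) = (k - 3)*(k - 2)*(k + 4)
(2) = (c - 4)*(c^2 - 5*c + 4) = (c - 4)*(c - 1)*(c - 4)
(3) = (n)*(n^2 - 3*n + 2) = n*(n - 2)*(n - 1)
(4) = (q + 1)*(q^2 - 3*q + 2) = (q - 1)*(q + 1)*(q - 2)
(5) = (v)*(v^2 - 3*v) = v*(v - 3)*(v)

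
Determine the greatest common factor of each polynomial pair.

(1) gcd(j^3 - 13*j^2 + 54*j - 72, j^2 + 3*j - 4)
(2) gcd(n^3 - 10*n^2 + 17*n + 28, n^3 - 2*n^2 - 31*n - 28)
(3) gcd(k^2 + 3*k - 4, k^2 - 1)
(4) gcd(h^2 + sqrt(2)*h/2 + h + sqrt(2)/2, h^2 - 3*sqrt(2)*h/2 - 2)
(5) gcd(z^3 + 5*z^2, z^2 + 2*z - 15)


(1) = 1
(2) = gcd((n - 7)*(n - 4)*(n + 1), (n - 7)*(n + 1)*(n + 4)) = n^2 - 6*n - 7
(3) = gcd((k - 1)*(k + 4), (k - 1)*(k + 1)) = k - 1
(4) = h + sqrt(2)/2
(5) = gcd(z^2*(z + 5), (z - 3)*(z + 5)) = z + 5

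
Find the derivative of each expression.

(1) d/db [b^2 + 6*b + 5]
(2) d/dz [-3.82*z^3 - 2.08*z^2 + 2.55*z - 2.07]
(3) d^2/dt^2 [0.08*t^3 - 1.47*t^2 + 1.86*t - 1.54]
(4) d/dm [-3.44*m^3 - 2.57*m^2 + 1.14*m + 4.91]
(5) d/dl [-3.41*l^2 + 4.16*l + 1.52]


(1) = 2*b + 6
(2) = -11.46*z^2 - 4.16*z + 2.55
(3) = 0.48*t - 2.94
(4) = -10.32*m^2 - 5.14*m + 1.14
(5) = 4.16 - 6.82*l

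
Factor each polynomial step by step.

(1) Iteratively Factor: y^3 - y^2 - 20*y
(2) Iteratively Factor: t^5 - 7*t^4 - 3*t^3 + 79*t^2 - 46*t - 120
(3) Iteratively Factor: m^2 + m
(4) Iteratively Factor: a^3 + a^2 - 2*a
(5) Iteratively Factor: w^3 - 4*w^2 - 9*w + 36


(1) = (y + 4)*(y^2 - 5*y) = (y - 5)*(y + 4)*(y)
(2) = (t - 2)*(t^4 - 5*t^3 - 13*t^2 + 53*t + 60) = (t - 5)*(t - 2)*(t^3 - 13*t - 12) = (t - 5)*(t - 4)*(t - 2)*(t^2 + 4*t + 3) = (t - 5)*(t - 4)*(t - 2)*(t + 3)*(t + 1)
(3) = (m)*(m + 1)
(4) = (a)*(a^2 + a - 2) = a*(a + 2)*(a - 1)
(5) = (w - 4)*(w^2 - 9) = (w - 4)*(w - 3)*(w + 3)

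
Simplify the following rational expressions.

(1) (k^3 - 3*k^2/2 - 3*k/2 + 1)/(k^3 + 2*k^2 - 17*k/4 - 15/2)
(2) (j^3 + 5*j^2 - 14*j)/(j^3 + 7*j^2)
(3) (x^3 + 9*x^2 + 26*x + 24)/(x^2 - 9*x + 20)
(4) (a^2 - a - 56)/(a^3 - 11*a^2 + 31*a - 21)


(1) = (4*k^2 + 2*k - 2)/(4*k^2 + 16*k + 15)
(2) = (j - 2)/j
(3) = (x^3 + 9*x^2 + 26*x + 24)/(x^2 - 9*x + 20)
(4) = (a^2 - a - 56)/(a^3 - 11*a^2 + 31*a - 21)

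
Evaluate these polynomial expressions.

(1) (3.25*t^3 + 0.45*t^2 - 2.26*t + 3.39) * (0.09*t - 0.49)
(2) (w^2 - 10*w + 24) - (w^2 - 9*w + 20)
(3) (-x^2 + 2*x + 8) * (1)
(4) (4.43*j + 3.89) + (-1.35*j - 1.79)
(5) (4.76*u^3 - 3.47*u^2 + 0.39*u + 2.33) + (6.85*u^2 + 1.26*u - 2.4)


(1) = 0.2925*t^4 - 1.552*t^3 - 0.4239*t^2 + 1.4125*t - 1.6611
(2) = 4 - w
(3) = -x^2 + 2*x + 8
(4) = 3.08*j + 2.1
(5) = 4.76*u^3 + 3.38*u^2 + 1.65*u - 0.07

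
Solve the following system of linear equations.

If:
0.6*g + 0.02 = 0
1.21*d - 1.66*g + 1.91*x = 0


Then:
d = -1.57851239669421*x - 0.0457300275482094
g = -0.03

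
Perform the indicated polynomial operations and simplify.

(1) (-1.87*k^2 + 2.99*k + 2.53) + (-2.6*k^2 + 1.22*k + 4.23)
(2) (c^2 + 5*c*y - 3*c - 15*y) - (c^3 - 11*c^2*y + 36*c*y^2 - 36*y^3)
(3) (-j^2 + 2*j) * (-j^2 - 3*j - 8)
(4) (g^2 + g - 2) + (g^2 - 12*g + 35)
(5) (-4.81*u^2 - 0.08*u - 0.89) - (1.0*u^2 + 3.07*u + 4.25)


(1) = -4.47*k^2 + 4.21*k + 6.76
(2) = -c^3 + 11*c^2*y + c^2 - 36*c*y^2 + 5*c*y - 3*c + 36*y^3 - 15*y
(3) = j^4 + j^3 + 2*j^2 - 16*j
(4) = 2*g^2 - 11*g + 33
(5) = -5.81*u^2 - 3.15*u - 5.14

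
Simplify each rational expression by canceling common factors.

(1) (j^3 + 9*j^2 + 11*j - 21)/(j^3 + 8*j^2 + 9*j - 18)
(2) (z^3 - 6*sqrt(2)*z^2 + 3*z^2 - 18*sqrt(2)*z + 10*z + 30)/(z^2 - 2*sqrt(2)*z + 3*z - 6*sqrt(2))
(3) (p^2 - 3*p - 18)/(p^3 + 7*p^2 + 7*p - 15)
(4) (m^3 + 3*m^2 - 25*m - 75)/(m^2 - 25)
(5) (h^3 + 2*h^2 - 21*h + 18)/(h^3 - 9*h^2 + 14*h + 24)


(1) = (j + 7)/(j + 6)
(2) = (z^2 - 6*sqrt(2)*z + 10)/(z - 2*sqrt(2))
(3) = (p - 6)/(p^2 + 4*p - 5)
(4) = m + 3
(5) = (h^3 + 2*h^2 - 21*h + 18)/(h^3 - 9*h^2 + 14*h + 24)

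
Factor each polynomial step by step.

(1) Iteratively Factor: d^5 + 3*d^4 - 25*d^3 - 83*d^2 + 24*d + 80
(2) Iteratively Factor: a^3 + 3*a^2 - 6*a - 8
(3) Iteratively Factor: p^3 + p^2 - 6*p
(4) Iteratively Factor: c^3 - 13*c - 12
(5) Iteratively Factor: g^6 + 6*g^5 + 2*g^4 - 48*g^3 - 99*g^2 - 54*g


(1) = (d + 4)*(d^4 - d^3 - 21*d^2 + d + 20) = (d + 1)*(d + 4)*(d^3 - 2*d^2 - 19*d + 20) = (d - 5)*(d + 1)*(d + 4)*(d^2 + 3*d - 4) = (d - 5)*(d + 1)*(d + 4)^2*(d - 1)
(2) = (a - 2)*(a^2 + 5*a + 4) = (a - 2)*(a + 4)*(a + 1)
(3) = (p)*(p^2 + p - 6) = p*(p - 2)*(p + 3)
(4) = (c + 1)*(c^2 - c - 12) = (c - 4)*(c + 1)*(c + 3)
(5) = (g + 1)*(g^5 + 5*g^4 - 3*g^3 - 45*g^2 - 54*g) = (g - 3)*(g + 1)*(g^4 + 8*g^3 + 21*g^2 + 18*g) = (g - 3)*(g + 1)*(g + 3)*(g^3 + 5*g^2 + 6*g) = g*(g - 3)*(g + 1)*(g + 3)*(g^2 + 5*g + 6) = g*(g - 3)*(g + 1)*(g + 2)*(g + 3)*(g + 3)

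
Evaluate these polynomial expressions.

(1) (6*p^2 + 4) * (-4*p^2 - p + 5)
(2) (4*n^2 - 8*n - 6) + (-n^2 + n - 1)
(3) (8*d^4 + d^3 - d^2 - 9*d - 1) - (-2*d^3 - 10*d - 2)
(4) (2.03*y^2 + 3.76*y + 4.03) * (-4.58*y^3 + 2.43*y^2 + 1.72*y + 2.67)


(1) = -24*p^4 - 6*p^3 + 14*p^2 - 4*p + 20
(2) = 3*n^2 - 7*n - 7
(3) = 8*d^4 + 3*d^3 - d^2 + d + 1
(4) = -9.2974*y^5 - 12.2879*y^4 - 5.829*y^3 + 21.6802*y^2 + 16.9708*y + 10.7601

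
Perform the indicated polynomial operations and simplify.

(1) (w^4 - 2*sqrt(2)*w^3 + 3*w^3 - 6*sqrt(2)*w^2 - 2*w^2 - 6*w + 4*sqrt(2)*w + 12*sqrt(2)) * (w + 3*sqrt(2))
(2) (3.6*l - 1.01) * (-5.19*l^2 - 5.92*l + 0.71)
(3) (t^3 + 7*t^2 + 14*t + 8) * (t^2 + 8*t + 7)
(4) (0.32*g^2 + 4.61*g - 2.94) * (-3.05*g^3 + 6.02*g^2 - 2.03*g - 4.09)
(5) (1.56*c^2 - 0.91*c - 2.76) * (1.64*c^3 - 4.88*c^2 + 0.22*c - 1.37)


(1) = w^5 + sqrt(2)*w^4 + 3*w^4 - 14*w^3 + 3*sqrt(2)*w^3 - 42*w^2 - 2*sqrt(2)*w^2 - 6*sqrt(2)*w + 24*w + 72
(2) = -18.684*l^3 - 16.0701*l^2 + 8.5352*l - 0.7171
(3) = t^5 + 15*t^4 + 77*t^3 + 169*t^2 + 162*t + 56
(4) = -0.976*g^5 - 12.1341*g^4 + 36.0696*g^3 - 28.3659*g^2 - 12.8867*g + 12.0246
(5) = 2.5584*c^5 - 9.1052*c^4 + 0.2576*c^3 + 11.1314*c^2 + 0.6395*c + 3.7812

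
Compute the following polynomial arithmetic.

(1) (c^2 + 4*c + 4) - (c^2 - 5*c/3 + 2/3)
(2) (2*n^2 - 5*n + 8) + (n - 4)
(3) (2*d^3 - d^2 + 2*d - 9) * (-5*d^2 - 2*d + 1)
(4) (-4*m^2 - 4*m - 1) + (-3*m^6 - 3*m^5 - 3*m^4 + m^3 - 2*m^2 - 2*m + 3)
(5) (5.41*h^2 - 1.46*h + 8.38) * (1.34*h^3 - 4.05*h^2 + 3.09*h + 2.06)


(1) = 17*c/3 + 10/3
(2) = 2*n^2 - 4*n + 4
(3) = -10*d^5 + d^4 - 6*d^3 + 40*d^2 + 20*d - 9
(4) = -3*m^6 - 3*m^5 - 3*m^4 + m^3 - 6*m^2 - 6*m + 2
(5) = 7.2494*h^5 - 23.8669*h^4 + 33.8591*h^3 - 27.3058*h^2 + 22.8866*h + 17.2628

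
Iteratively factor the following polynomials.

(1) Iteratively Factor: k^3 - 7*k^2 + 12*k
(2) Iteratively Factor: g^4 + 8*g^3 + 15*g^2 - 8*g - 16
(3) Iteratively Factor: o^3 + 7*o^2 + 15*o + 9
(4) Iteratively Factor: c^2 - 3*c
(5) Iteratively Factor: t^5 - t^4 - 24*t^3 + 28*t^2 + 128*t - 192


(1) = (k - 3)*(k^2 - 4*k) = (k - 4)*(k - 3)*(k)
(2) = (g + 4)*(g^3 + 4*g^2 - g - 4) = (g + 4)^2*(g^2 - 1) = (g + 1)*(g + 4)^2*(g - 1)
(3) = (o + 3)*(o^2 + 4*o + 3) = (o + 3)^2*(o + 1)
(4) = (c)*(c - 3)
(5) = (t - 4)*(t^4 + 3*t^3 - 12*t^2 - 20*t + 48) = (t - 4)*(t - 2)*(t^3 + 5*t^2 - 2*t - 24) = (t - 4)*(t - 2)*(t + 3)*(t^2 + 2*t - 8) = (t - 4)*(t - 2)*(t + 3)*(t + 4)*(t - 2)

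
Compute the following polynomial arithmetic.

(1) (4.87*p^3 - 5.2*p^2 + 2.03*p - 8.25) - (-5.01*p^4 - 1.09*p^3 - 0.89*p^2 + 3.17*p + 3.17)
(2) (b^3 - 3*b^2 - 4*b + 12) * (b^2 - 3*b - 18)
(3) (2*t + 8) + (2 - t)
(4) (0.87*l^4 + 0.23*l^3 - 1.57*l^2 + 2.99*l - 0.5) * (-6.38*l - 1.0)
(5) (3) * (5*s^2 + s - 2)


(1) = 5.01*p^4 + 5.96*p^3 - 4.31*p^2 - 1.14*p - 11.42
(2) = b^5 - 6*b^4 - 13*b^3 + 78*b^2 + 36*b - 216
(3) = t + 10
(4) = -5.5506*l^5 - 2.3374*l^4 + 9.7866*l^3 - 17.5062*l^2 + 0.2*l + 0.5
(5) = 15*s^2 + 3*s - 6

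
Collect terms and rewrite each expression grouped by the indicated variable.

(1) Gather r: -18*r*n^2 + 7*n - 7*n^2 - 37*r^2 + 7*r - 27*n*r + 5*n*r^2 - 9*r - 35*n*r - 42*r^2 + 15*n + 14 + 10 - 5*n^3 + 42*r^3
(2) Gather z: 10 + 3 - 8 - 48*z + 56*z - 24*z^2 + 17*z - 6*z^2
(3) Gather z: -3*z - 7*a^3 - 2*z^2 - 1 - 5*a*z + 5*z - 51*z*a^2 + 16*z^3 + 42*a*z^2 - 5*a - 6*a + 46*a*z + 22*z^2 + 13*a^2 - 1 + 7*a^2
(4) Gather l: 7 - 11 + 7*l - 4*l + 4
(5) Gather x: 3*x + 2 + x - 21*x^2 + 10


(1) = -5*n^3 - 7*n^2 + 22*n + 42*r^3 + r^2*(5*n - 79) + r*(-18*n^2 - 62*n - 2) + 24
(2) = -30*z^2 + 25*z + 5
(3) = -7*a^3 + 20*a^2 - 11*a + 16*z^3 + z^2*(42*a + 20) + z*(-51*a^2 + 41*a + 2) - 2
(4) = 3*l
(5) = -21*x^2 + 4*x + 12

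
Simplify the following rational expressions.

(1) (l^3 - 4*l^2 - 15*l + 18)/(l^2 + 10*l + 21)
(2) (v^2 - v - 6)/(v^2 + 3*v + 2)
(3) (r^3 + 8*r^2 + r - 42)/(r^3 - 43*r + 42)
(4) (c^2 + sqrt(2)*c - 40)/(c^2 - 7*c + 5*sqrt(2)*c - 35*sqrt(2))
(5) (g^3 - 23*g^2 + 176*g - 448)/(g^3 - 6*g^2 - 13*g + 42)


(1) = (l^2 - 7*l + 6)/(l + 7)
(2) = (v - 3)/(v + 1)
(3) = (r^2 + r - 6)/(r^2 - 7*r + 6)
(4) = (c - 4*sqrt(2))/(c - 7)
(5) = (g^2 - 16*g + 64)/(g^2 + g - 6)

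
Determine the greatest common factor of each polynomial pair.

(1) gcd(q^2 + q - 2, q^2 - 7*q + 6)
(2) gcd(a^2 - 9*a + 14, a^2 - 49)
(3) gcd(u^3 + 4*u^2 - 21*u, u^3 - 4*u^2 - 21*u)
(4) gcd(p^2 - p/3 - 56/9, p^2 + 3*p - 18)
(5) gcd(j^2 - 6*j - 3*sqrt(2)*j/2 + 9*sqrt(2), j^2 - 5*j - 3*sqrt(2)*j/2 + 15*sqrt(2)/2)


(1) = gcd((q - 1)*(q + 2), (q - 6)*(q - 1)) = q - 1
(2) = a - 7
(3) = u
(4) = 1
(5) = j - 3*sqrt(2)/2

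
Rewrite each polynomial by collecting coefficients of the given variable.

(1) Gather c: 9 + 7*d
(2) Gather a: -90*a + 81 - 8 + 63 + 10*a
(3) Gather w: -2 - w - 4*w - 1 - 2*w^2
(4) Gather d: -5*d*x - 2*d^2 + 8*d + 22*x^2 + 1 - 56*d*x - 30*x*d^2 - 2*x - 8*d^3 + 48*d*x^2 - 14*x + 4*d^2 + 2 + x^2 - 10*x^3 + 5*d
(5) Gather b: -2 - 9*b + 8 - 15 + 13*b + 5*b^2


(1) = 7*d + 9
(2) = 136 - 80*a
(3) = -2*w^2 - 5*w - 3
(4) = -8*d^3 + d^2*(2 - 30*x) + d*(48*x^2 - 61*x + 13) - 10*x^3 + 23*x^2 - 16*x + 3
(5) = 5*b^2 + 4*b - 9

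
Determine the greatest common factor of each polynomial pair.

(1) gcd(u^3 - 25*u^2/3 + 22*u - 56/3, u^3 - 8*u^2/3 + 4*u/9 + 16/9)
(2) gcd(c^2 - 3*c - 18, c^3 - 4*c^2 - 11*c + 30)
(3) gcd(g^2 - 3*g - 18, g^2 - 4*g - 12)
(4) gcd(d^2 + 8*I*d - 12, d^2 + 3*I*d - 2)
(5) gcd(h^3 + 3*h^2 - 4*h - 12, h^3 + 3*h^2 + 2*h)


(1) = gcd((u - 4)*(u - 7/3)*(u - 2), (u - 2)*(u - 4/3)*(u + 2/3)) = u - 2
(2) = gcd((c - 6)*(c + 3), (c - 5)*(c - 2)*(c + 3)) = c + 3
(3) = g - 6
(4) = d + 2*I
(5) = h + 2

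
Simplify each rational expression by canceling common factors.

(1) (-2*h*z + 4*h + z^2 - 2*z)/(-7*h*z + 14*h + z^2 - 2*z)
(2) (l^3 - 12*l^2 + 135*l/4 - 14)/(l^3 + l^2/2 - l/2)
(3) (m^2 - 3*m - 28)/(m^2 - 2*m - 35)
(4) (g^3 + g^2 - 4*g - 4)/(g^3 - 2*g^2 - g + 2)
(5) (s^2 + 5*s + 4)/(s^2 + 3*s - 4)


(1) = (-2*h + z)/(-7*h + z)
(2) = (2*l^2 - 23*l + 56)/(2*l^2 + 2*l)
(3) = (m + 4)/(m + 5)
(4) = (g + 2)/(g - 1)
(5) = (s + 1)/(s - 1)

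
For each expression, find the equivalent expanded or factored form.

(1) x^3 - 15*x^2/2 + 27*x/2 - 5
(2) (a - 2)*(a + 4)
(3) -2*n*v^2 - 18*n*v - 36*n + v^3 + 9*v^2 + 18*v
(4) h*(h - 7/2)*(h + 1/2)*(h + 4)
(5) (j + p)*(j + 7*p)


(1) = (x - 5)*(x - 2)*(x - 1/2)
(2) = a^2 + 2*a - 8
(3) = (-2*n + v)*(v + 3)*(v + 6)
(4) = h^4 + h^3 - 55*h^2/4 - 7*h
(5) = j^2 + 8*j*p + 7*p^2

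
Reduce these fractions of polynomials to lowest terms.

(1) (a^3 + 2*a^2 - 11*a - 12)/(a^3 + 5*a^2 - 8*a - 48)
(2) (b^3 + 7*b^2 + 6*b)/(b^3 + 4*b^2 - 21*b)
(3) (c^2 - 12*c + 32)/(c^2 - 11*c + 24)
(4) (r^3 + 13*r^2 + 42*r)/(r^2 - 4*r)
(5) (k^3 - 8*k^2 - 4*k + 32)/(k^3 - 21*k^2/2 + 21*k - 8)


(1) = (a + 1)/(a + 4)
(2) = (b^2 + 7*b + 6)/(b^2 + 4*b - 21)
(3) = (c - 4)/(c - 3)
(4) = (r^2 + 13*r + 42)/(r - 4)
(5) = (2*k + 4)/(2*k - 1)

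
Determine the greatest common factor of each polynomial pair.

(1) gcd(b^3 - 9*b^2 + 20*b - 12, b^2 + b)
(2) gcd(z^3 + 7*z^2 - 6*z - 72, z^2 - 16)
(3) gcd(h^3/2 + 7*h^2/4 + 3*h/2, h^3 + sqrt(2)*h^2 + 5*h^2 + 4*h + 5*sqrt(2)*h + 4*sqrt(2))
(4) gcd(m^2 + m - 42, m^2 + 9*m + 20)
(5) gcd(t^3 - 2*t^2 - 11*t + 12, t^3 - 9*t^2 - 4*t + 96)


(1) = gcd((b - 6)*(b - 2)*(b - 1), b*(b + 1)) = 1
(2) = gcd((z - 3)*(z + 4)*(z + 6), (z - 4)*(z + 4)) = z + 4
(3) = gcd(h*(h/2 + 1)*(h + 3/2), (h + 1)*(h + 4)*(h + sqrt(2))) = 1
(4) = gcd((m - 6)*(m + 7), (m + 4)*(m + 5)) = 1
(5) = t^2 - t - 12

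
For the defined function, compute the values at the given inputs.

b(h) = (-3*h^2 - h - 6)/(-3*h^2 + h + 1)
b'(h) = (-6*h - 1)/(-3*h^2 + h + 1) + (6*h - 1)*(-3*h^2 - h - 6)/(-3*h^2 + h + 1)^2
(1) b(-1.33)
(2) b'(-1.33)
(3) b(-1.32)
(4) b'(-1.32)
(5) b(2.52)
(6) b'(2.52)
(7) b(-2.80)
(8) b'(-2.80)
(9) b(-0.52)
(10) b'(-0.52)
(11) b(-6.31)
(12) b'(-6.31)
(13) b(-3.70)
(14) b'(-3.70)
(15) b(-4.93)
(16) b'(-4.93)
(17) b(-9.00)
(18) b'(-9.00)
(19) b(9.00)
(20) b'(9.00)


(1) = 1.77
(2) = 1.58
(3) = 1.79
(4) = 1.62
(5) = 1.78
(6) = -0.58
(7) = 1.06
(8) = 0.12
(9) = 19.00
(10) = 229.89
(11) = 0.95
(12) = 0.00
(13) = 0.99
(14) = 0.04
(15) = 0.96
(16) = 0.01
(17) = 0.96
(18) = -0.00
(19) = 1.11
(20) = -0.02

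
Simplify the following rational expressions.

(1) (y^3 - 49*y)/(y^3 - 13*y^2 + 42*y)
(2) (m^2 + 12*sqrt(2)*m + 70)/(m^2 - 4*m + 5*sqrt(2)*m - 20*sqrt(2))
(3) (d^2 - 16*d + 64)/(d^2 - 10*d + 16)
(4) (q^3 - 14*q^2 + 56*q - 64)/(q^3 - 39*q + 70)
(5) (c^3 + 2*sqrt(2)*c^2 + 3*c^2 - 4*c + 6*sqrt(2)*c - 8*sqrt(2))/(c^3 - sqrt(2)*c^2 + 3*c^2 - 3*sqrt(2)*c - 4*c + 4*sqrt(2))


(1) = (y + 7)/(y - 6)
(2) = (m + 7*sqrt(2))/(m - 4)
(3) = (d - 8)/(d - 2)
(4) = (q^2 - 12*q + 32)/(q^2 + 2*q - 35)
(5) = (c + 2*sqrt(2))/(c - sqrt(2))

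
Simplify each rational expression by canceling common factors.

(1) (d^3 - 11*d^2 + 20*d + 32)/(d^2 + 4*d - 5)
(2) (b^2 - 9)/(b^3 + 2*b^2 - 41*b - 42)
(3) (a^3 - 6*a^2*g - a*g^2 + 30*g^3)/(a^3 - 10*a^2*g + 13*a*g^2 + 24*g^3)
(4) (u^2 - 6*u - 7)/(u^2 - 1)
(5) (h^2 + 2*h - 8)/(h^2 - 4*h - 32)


(1) = (d^3 - 11*d^2 + 20*d + 32)/(d^2 + 4*d - 5)
(2) = (b^2 - 9)/(b^3 + 2*b^2 - 41*b - 42)
(3) = (a^2 - 3*a*g - 10*g^2)/(a^2 - 7*a*g - 8*g^2)
(4) = (u - 7)/(u - 1)
(5) = (h - 2)/(h - 8)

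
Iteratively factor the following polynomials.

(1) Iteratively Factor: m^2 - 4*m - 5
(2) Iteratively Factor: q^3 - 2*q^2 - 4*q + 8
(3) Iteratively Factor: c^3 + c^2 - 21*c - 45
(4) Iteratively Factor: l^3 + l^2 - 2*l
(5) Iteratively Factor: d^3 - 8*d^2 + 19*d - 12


(1) = (m + 1)*(m - 5)
(2) = (q + 2)*(q^2 - 4*q + 4) = (q - 2)*(q + 2)*(q - 2)
(3) = (c + 3)*(c^2 - 2*c - 15) = (c + 3)^2*(c - 5)
(4) = (l)*(l^2 + l - 2) = l*(l + 2)*(l - 1)
(5) = (d - 4)*(d^2 - 4*d + 3) = (d - 4)*(d - 3)*(d - 1)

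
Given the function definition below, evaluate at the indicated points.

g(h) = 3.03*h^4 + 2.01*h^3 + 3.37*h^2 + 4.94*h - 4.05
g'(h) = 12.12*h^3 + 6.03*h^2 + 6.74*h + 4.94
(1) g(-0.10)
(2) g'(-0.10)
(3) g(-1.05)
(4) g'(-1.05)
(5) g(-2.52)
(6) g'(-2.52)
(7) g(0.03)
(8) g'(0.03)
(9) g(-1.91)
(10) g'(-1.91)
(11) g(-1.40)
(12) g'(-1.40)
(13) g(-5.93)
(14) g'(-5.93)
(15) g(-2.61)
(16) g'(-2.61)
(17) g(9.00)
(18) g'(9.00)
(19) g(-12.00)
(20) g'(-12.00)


(1) = -4.51
(2) = 4.31
(3) = -4.17
(4) = -9.52
(5) = 94.93
(6) = -167.71
(7) = -3.90
(8) = 5.15
(9) = 25.13
(10) = -70.39
(11) = 1.76
(12) = -25.93
(13) = 3412.83
(14) = -2350.34
(15) = 110.88
(16) = -187.06
(17) = 21658.50
(18) = 9389.51
(19) = 59778.75
(20) = -20150.98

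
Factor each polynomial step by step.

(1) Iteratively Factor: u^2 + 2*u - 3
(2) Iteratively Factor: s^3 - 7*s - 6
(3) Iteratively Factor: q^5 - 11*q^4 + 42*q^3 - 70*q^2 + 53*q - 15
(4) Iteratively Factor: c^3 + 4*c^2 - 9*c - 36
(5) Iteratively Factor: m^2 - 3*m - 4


(1) = (u - 1)*(u + 3)
(2) = (s + 1)*(s^2 - s - 6) = (s - 3)*(s + 1)*(s + 2)
(3) = (q - 1)*(q^4 - 10*q^3 + 32*q^2 - 38*q + 15) = (q - 3)*(q - 1)*(q^3 - 7*q^2 + 11*q - 5) = (q - 3)*(q - 1)^2*(q^2 - 6*q + 5) = (q - 3)*(q - 1)^3*(q - 5)
(4) = (c + 3)*(c^2 + c - 12) = (c - 3)*(c + 3)*(c + 4)
(5) = (m + 1)*(m - 4)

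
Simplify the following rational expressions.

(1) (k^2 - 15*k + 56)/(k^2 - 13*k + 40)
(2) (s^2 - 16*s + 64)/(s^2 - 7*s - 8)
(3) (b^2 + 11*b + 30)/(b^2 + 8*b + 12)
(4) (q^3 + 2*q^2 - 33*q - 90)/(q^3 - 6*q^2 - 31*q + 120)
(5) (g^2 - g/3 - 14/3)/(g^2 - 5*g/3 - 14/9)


(1) = (k - 7)/(k - 5)
(2) = (s - 8)/(s + 1)
(3) = (b + 5)/(b + 2)
(4) = (q^2 - 3*q - 18)/(q^2 - 11*q + 24)
(5) = (3*g + 6)/(3*g + 2)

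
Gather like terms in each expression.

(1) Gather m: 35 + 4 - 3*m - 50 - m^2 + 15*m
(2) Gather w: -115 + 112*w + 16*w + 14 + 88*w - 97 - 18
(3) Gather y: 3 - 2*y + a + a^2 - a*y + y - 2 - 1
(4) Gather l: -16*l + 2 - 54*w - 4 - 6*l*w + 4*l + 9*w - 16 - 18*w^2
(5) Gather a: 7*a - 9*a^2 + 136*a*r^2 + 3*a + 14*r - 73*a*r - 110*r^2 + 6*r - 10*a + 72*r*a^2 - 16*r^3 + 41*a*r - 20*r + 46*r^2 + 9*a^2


(1) = -m^2 + 12*m - 11
(2) = 216*w - 216
(3) = a^2 + a + y*(-a - 1)
(4) = l*(-6*w - 12) - 18*w^2 - 45*w - 18
(5) = 72*a^2*r + a*(136*r^2 - 32*r) - 16*r^3 - 64*r^2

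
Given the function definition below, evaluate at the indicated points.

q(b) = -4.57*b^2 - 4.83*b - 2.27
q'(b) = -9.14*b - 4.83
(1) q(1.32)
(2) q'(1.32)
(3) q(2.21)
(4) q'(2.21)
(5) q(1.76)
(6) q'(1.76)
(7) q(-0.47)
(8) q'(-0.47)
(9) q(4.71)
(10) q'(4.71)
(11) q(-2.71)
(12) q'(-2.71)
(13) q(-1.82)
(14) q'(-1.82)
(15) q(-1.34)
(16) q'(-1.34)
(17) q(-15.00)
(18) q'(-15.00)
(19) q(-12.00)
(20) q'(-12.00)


(1) = -16.61
(2) = -16.89
(3) = -35.26
(4) = -25.03
(5) = -24.93
(6) = -20.92
(7) = -1.01
(8) = -0.53
(9) = -126.40
(10) = -47.88
(11) = -22.74
(12) = 19.94
(13) = -8.62
(14) = 11.80
(15) = -4.00
(16) = 7.42
(17) = -958.07
(18) = 132.27
(19) = -602.39
(20) = 104.85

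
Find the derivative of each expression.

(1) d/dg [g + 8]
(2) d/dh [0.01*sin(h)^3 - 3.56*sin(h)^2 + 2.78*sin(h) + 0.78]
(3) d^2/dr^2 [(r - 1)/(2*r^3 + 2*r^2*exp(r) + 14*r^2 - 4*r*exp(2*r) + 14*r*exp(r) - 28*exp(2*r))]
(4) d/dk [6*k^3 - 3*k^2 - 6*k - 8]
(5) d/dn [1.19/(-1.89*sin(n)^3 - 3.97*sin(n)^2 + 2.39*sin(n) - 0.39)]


(1) = 1
(2) = (0.03*sin(h)^2 - 7.12*sin(h) + 2.78)*cos(h)
(3) = (2*(r - 1)*(r^2*exp(r) + 3*r^2 - 4*r*exp(2*r) + 9*r*exp(r) + 14*r - 30*exp(2*r) + 7*exp(r))^2 + (r^3 + r^2*exp(r) + 7*r^2 - 2*r*exp(2*r) + 7*r*exp(r) - 14*exp(2*r))*(-2*r^2*exp(r) - 6*r^2 + 8*r*exp(2*r) - 18*r*exp(r) - 28*r - (r - 1)*(r^2*exp(r) - 8*r*exp(2*r) + 11*r*exp(r) + 6*r - 64*exp(2*r) + 16*exp(r) + 14) + 60*exp(2*r) - 14*exp(r)))/(2*(r^3 + r^2*exp(r) + 7*r^2 - 2*r*exp(2*r) + 7*r*exp(r) - 14*exp(2*r))^3)
(4) = 18*k^2 - 6*k - 6
(5) = (6.7473*sin(n)^2 + 9.4486*sin(n) - 2.8441)*cos(n)/(1.89*sin(n)^3 + 3.97*sin(n)^2 - 2.39*sin(n) + 0.39)^2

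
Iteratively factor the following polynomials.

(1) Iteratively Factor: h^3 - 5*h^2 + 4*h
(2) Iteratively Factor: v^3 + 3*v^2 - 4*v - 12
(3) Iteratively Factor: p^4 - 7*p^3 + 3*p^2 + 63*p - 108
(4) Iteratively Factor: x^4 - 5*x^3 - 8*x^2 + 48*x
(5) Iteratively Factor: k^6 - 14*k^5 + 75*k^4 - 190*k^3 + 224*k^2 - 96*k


(1) = (h - 1)*(h^2 - 4*h) = h*(h - 1)*(h - 4)
(2) = (v + 3)*(v^2 - 4) = (v + 2)*(v + 3)*(v - 2)
(3) = (p + 3)*(p^3 - 10*p^2 + 33*p - 36) = (p - 3)*(p + 3)*(p^2 - 7*p + 12) = (p - 3)^2*(p + 3)*(p - 4)
(4) = (x)*(x^3 - 5*x^2 - 8*x + 48) = x*(x - 4)*(x^2 - x - 12) = x*(x - 4)*(x + 3)*(x - 4)
(5) = (k - 2)*(k^5 - 12*k^4 + 51*k^3 - 88*k^2 + 48*k) = k*(k - 2)*(k^4 - 12*k^3 + 51*k^2 - 88*k + 48) = k*(k - 2)*(k - 1)*(k^3 - 11*k^2 + 40*k - 48) = k*(k - 4)*(k - 2)*(k - 1)*(k^2 - 7*k + 12) = k*(k - 4)^2*(k - 2)*(k - 1)*(k - 3)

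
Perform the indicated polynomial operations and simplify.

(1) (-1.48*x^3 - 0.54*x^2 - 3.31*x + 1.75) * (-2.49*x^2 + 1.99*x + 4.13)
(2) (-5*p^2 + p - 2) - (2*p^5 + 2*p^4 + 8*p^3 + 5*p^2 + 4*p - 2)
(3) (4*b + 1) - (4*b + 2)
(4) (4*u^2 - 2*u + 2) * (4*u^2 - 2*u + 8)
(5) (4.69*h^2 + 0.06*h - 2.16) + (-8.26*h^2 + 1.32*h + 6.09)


(1) = 3.6852*x^5 - 1.6006*x^4 + 1.0549*x^3 - 13.1746*x^2 - 10.1878*x + 7.2275
(2) = -2*p^5 - 2*p^4 - 8*p^3 - 10*p^2 - 3*p
(3) = -1
(4) = 16*u^4 - 16*u^3 + 44*u^2 - 20*u + 16
(5) = -3.57*h^2 + 1.38*h + 3.93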